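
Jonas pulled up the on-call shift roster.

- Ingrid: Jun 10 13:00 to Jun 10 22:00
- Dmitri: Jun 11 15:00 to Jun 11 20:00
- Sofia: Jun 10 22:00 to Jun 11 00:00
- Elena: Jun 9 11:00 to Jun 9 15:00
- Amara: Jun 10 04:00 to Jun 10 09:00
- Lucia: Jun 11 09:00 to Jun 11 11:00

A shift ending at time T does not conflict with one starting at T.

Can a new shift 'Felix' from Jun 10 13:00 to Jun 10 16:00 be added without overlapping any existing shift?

Elena: ends Jun 9 15:00 at or before Felix starts Jun 10 13:00 → clear.
Amara: ends Jun 10 09:00 at or before Felix starts Jun 10 13:00 → clear.
Ingrid: starts Jun 10 13:00 before Felix ends Jun 10 16:00, and ends Jun 10 22:00 after Felix starts Jun 10 13:00 → overlap.
Sofia: starts Jun 10 22:00 at or after Felix ends Jun 10 16:00 → clear.
Lucia: starts Jun 11 09:00 at or after Felix ends Jun 10 16:00 → clear.
Dmitri: starts Jun 11 15:00 at or after Felix ends Jun 10 16:00 → clear.
Felix overlaps Ingrid.

No — it overlaps Ingrid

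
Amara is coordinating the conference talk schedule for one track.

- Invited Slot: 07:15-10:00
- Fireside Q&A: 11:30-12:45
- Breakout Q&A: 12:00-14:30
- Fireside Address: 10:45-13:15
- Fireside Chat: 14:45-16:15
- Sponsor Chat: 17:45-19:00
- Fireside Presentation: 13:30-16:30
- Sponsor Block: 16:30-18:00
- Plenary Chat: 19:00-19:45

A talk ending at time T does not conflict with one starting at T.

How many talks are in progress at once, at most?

3

Walk through starts and ends in time order (an end at T is processed before a start at T):
07:15 start Invited Slot → 1
10:00 end Invited Slot → 0
10:45 start Fireside Address → 1
11:30 start Fireside Q&A → 2
12:00 start Breakout Q&A → 3
12:45 end Fireside Q&A → 2
13:15 end Fireside Address → 1
13:30 start Fireside Presentation → 2
14:30 end Breakout Q&A → 1
14:45 start Fireside Chat → 2
16:15 end Fireside Chat → 1
16:30 end Fireside Presentation → 0
16:30 start Sponsor Block → 1
17:45 start Sponsor Chat → 2
18:00 end Sponsor Block → 1
19:00 end Sponsor Chat → 0
19:00 start Plenary Chat → 1
19:45 end Plenary Chat → 0
Peak is 3, at 12:00 (Breakout Q&A, Fireside Address, Fireside Q&A).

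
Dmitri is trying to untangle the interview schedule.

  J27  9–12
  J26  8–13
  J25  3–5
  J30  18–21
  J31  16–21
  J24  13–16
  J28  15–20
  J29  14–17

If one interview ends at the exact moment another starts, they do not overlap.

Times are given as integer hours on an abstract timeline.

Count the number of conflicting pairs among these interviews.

8

Sorted by start: J25, J26, J27, J24, J29, J28, J31, J30.
J26 starts after J25 ends; J25 is clear from here.
J27 starts before J26 ends → J26 and J27 overlap.
J24 starts exactly when J26 ends (back-to-back, no overlap); J26 is clear from here.
J24 starts after J27 ends; J27 is clear from here.
J29 starts before J24 ends → J24 and J29 overlap.
J28 starts before J24 ends → J24 and J28 overlap.
J31 starts exactly when J24 ends (back-to-back, no overlap); J24 is clear from here.
J28 starts before J29 ends → J29 and J28 overlap.
J31 starts before J29 ends → J29 and J31 overlap.
J30 starts after J29 ends.
J31 starts before J28 ends → J28 and J31 overlap.
J30 starts before J28 ends → J28 and J30 overlap.
J30 starts before J31 ends → J31 and J30 overlap.
Overlapping pairs: J24 & J28, J24 & J29, J26 & J27, J28 & J29, J28 & J30, J28 & J31, J29 & J31, J30 & J31 — 8 in total.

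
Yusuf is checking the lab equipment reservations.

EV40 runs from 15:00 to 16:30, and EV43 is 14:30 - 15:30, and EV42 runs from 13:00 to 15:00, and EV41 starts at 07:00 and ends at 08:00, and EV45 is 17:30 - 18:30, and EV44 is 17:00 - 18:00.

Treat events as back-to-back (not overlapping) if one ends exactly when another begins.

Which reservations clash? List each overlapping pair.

Two intervals overlap when each starts before the other ends.
Sorted by start: EV41, EV42, EV43, EV40, EV44, EV45.
EV42 starts after EV41 ends — done with EV41.
EV43 starts before EV42 ends → EV42 and EV43 overlap.
EV40 starts exactly when EV42 ends (back-to-back, no overlap) — done with EV42.
EV40 starts before EV43 ends → EV43 and EV40 overlap.
EV44 starts after EV43 ends — done with EV43.
EV44 starts after EV40 ends — done with EV40.
EV45 starts before EV44 ends → EV44 and EV45 overlap.

EV40 & EV43, EV42 & EV43, EV44 & EV45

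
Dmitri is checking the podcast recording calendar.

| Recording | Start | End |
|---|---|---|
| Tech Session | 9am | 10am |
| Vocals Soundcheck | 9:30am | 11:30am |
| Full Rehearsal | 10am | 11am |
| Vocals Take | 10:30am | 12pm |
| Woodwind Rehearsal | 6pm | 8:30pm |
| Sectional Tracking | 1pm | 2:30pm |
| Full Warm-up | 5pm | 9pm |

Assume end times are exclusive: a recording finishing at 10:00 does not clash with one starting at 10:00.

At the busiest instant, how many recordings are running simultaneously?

3

Sweep the timeline, counting +1 at each start and −1 at each end (ends before starts at a tie):
9am start Tech Session → 1
9:30am start Vocals Soundcheck → 2
10am end Tech Session → 1
10am start Full Rehearsal → 2
10:30am start Vocals Take → 3
11am end Full Rehearsal → 2
11:30am end Vocals Soundcheck → 1
12pm end Vocals Take → 0
1pm start Sectional Tracking → 1
2:30pm end Sectional Tracking → 0
5pm start Full Warm-up → 1
6pm start Woodwind Rehearsal → 2
8:30pm end Woodwind Rehearsal → 1
9pm end Full Warm-up → 0
Peak is 3, at 10:30am (Full Rehearsal, Vocals Soundcheck, Vocals Take).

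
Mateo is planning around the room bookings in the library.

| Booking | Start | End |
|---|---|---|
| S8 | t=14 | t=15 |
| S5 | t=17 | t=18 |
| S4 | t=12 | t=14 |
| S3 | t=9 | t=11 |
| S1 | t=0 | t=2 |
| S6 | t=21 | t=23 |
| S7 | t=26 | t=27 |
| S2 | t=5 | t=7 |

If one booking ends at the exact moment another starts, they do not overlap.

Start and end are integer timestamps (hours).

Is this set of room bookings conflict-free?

Yes

Sorted by start: S1, S2, S3, S4, S8, S5, S6, S7.
S2 starts after S1 ends; S1 is clear from here.
S3 starts after S2 ends; S2 is clear from here.
S4 starts after S3 ends; S3 is clear from here.
S8 starts exactly when S4 ends (back-to-back, no overlap); S4 is clear from here.
S5 starts after S8 ends; S8 is clear from here.
S6 starts after S5 ends; S5 is clear from here.
S7 starts after S6 ends.
Every pair is clear; the schedule has no overlaps.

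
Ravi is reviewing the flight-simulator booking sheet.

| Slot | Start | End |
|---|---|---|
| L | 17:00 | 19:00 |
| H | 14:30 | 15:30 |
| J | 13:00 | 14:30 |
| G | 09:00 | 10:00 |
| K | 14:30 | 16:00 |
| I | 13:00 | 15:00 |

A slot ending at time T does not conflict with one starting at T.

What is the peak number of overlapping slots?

3

Sort all start/end points and keep a running count:
09:00 start G → 1
10:00 end G → 0
13:00 start I → 1
13:00 start J → 2
14:30 end J → 1
14:30 start H → 2
14:30 start K → 3
15:00 end I → 2
15:30 end H → 1
16:00 end K → 0
17:00 start L → 1
19:00 end L → 0
Peak is 3, at 14:30 (H, I, K).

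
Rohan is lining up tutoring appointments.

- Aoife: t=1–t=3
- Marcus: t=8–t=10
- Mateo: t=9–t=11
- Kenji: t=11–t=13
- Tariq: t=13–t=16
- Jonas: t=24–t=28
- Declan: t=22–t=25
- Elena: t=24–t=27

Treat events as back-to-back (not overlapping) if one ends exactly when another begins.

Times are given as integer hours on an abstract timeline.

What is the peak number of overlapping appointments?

3

Sweep the timeline, counting +1 at each start and −1 at each end (ends before starts at a tie):
t=1 start Aoife → 1
t=3 end Aoife → 0
t=8 start Marcus → 1
t=9 start Mateo → 2
t=10 end Marcus → 1
t=11 end Mateo → 0
t=11 start Kenji → 1
t=13 end Kenji → 0
t=13 start Tariq → 1
t=16 end Tariq → 0
t=22 start Declan → 1
t=24 start Elena → 2
t=24 start Jonas → 3
t=25 end Declan → 2
t=27 end Elena → 1
t=28 end Jonas → 0
Peak is 3, at t=24 (Declan, Elena, Jonas).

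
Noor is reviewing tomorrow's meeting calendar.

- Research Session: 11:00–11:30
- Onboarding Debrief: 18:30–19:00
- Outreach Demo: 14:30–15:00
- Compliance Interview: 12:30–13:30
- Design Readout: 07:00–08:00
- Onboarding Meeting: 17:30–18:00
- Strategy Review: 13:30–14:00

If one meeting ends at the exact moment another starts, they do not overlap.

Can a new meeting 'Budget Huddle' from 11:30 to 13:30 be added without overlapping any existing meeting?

Design Readout: ends 08:00 at or before Budget Huddle starts 11:30 → clear.
Research Session: ends 11:30 at or before Budget Huddle starts 11:30 → clear.
Compliance Interview: starts 12:30 before Budget Huddle ends 13:30, and ends 13:30 after Budget Huddle starts 11:30 → overlap.
Strategy Review: starts 13:30 at or after Budget Huddle ends 13:30 → clear.
Outreach Demo: starts 14:30 at or after Budget Huddle ends 13:30 → clear.
Onboarding Meeting: starts 17:30 at or after Budget Huddle ends 13:30 → clear.
Onboarding Debrief: starts 18:30 at or after Budget Huddle ends 13:30 → clear.
Budget Huddle overlaps Compliance Interview.

No — it overlaps Compliance Interview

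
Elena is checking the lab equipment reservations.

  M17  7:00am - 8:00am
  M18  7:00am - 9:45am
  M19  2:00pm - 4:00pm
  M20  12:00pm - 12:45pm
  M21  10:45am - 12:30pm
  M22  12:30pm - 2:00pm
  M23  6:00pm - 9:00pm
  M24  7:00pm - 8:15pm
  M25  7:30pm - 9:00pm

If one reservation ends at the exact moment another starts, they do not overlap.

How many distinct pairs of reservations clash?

Sorted by start: M17, M18, M21, M20, M22, M19, M23, M24, M25.
M18 starts before M17 ends → M17 and M18 overlap.
M21 starts after M17 ends — done with M17.
M21 starts after M18 ends — done with M18.
M20 starts before M21 ends → M21 and M20 overlap.
M22 starts exactly when M21 ends (back-to-back, no overlap) — done with M21.
M22 starts before M20 ends → M20 and M22 overlap.
M19 starts after M20 ends — done with M20.
M19 starts exactly when M22 ends (back-to-back, no overlap) — done with M22.
M23 starts after M19 ends — done with M19.
M24 starts before M23 ends → M23 and M24 overlap.
M25 starts before M23 ends → M23 and M25 overlap.
M25 starts before M24 ends → M24 and M25 overlap.
Overlapping pairs: M17 & M18, M20 & M21, M20 & M22, M23 & M24, M23 & M25, M24 & M25 — 6 in total.

6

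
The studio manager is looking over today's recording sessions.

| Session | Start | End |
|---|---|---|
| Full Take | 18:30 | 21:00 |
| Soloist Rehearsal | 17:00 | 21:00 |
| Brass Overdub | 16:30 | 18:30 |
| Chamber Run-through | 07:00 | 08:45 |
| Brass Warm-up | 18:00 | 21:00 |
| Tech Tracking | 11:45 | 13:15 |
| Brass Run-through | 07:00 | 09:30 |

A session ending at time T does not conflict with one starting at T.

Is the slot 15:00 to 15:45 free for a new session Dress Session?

Yes — the slot is free

Brass Run-through: ends 09:30 at or before Dress Session starts 15:00 → clear.
Chamber Run-through: ends 08:45 at or before Dress Session starts 15:00 → clear.
Tech Tracking: ends 13:15 at or before Dress Session starts 15:00 → clear.
Brass Overdub: starts 16:30 at or after Dress Session ends 15:45 → clear.
Soloist Rehearsal: starts 17:00 at or after Dress Session ends 15:45 → clear.
Brass Warm-up: starts 18:00 at or after Dress Session ends 15:45 → clear.
Full Take: starts 18:30 at or after Dress Session ends 15:45 → clear.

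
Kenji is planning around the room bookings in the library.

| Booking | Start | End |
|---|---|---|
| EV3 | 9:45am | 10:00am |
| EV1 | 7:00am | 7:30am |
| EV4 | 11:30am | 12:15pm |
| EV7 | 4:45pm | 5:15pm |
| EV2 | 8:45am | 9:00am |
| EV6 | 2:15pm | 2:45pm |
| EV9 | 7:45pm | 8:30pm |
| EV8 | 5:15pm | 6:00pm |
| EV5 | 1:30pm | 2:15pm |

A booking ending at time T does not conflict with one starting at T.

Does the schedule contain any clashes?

Check each pair: they overlap iff neither finishes before the other starts.
Sorted by start: EV1, EV2, EV3, EV4, EV5, EV6, EV7, EV8, EV9.
EV2 starts after EV1 ends, so nothing later overlaps EV1 either.
EV3 starts after EV2 ends, so nothing later overlaps EV2 either.
EV4 starts after EV3 ends, so nothing later overlaps EV3 either.
EV5 starts after EV4 ends, so nothing later overlaps EV4 either.
EV6 starts exactly when EV5 ends (back-to-back, no overlap), so nothing later overlaps EV5 either.
EV7 starts after EV6 ends, so nothing later overlaps EV6 either.
EV8 starts exactly when EV7 ends (back-to-back, no overlap), so nothing later overlaps EV7 either.
EV9 starts after EV8 ends.
Every pair is clear; the schedule has no overlaps.

No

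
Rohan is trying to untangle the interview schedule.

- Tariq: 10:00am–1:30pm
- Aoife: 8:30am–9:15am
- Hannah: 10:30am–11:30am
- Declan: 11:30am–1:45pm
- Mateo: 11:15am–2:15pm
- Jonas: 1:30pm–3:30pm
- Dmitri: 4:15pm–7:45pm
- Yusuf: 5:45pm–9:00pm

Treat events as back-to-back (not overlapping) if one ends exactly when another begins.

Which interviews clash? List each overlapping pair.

Declan & Jonas, Declan & Mateo, Declan & Tariq, Dmitri & Yusuf, Hannah & Mateo, Hannah & Tariq, Jonas & Mateo, Mateo & Tariq

Sorted by start: Aoife, Tariq, Hannah, Mateo, Declan, Jonas, Dmitri, Yusuf.
Tariq starts after Aoife ends; Aoife is clear from here.
Hannah starts before Tariq ends → Tariq and Hannah overlap.
Mateo starts before Tariq ends → Tariq and Mateo overlap.
Declan starts before Tariq ends → Tariq and Declan overlap.
Jonas starts exactly when Tariq ends (back-to-back, no overlap); Tariq is clear from here.
Mateo starts before Hannah ends → Hannah and Mateo overlap.
Declan starts exactly when Hannah ends (back-to-back, no overlap); Hannah is clear from here.
Declan starts before Mateo ends → Mateo and Declan overlap.
Jonas starts before Mateo ends → Mateo and Jonas overlap.
Dmitri starts after Mateo ends; Mateo is clear from here.
Jonas starts before Declan ends → Declan and Jonas overlap.
Dmitri starts after Declan ends; Declan is clear from here.
Dmitri starts after Jonas ends; Jonas is clear from here.
Yusuf starts before Dmitri ends → Dmitri and Yusuf overlap.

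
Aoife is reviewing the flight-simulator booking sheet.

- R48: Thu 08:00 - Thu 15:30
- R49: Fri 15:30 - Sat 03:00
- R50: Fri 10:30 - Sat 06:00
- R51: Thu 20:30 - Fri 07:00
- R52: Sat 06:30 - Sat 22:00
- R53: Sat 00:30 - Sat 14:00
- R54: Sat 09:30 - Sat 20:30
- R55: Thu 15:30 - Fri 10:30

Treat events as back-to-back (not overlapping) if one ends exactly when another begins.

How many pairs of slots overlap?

7

Sorted by start: R48, R55, R51, R50, R49, R53, R52, R54.
R55 starts exactly when R48 ends (back-to-back, no overlap) — done with R48.
R51 starts before R55 ends → R55 and R51 overlap.
R50 starts exactly when R55 ends (back-to-back, no overlap) — done with R55.
R50 starts after R51 ends — done with R51.
R49 starts before R50 ends → R50 and R49 overlap.
R53 starts before R50 ends → R50 and R53 overlap.
R52 starts after R50 ends — done with R50.
R53 starts before R49 ends → R49 and R53 overlap.
R52 starts after R49 ends — done with R49.
R52 starts before R53 ends → R53 and R52 overlap.
R54 starts before R53 ends → R53 and R54 overlap.
R54 starts before R52 ends → R52 and R54 overlap.
Overlapping pairs: R49 & R50, R49 & R53, R50 & R53, R51 & R55, R52 & R53, R52 & R54, R53 & R54 — 7 in total.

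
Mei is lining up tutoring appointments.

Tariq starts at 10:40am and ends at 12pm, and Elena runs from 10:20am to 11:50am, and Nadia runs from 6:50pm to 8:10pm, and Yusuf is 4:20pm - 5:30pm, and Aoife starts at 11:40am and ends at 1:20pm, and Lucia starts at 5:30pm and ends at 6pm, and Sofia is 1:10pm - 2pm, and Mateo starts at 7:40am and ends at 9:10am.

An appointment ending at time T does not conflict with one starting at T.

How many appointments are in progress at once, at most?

3

Walk through starts and ends in time order (an end at T is processed before a start at T):
7:40am start Mateo → 1
9:10am end Mateo → 0
10:20am start Elena → 1
10:40am start Tariq → 2
11:40am start Aoife → 3
11:50am end Elena → 2
12pm end Tariq → 1
1:10pm start Sofia → 2
1:20pm end Aoife → 1
2pm end Sofia → 0
4:20pm start Yusuf → 1
5:30pm end Yusuf → 0
5:30pm start Lucia → 1
6pm end Lucia → 0
6:50pm start Nadia → 1
8:10pm end Nadia → 0
Peak is 3, at 11:40am (Aoife, Elena, Tariq).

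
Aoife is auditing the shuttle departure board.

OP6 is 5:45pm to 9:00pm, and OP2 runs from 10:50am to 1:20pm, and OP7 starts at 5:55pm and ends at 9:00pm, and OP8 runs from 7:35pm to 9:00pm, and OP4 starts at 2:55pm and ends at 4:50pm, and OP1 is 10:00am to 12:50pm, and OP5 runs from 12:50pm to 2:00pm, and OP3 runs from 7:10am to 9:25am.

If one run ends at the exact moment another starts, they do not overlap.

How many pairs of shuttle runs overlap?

5

Two intervals overlap when each starts before the other ends.
Sorted by start: OP3, OP1, OP2, OP5, OP4, OP6, OP7, OP8.
OP1 starts after OP3 ends; OP3 is clear from here.
OP2 starts before OP1 ends → OP1 and OP2 overlap.
OP5 starts exactly when OP1 ends (back-to-back, no overlap); OP1 is clear from here.
OP5 starts before OP2 ends → OP2 and OP5 overlap.
OP4 starts after OP2 ends; OP2 is clear from here.
OP4 starts after OP5 ends; OP5 is clear from here.
OP6 starts after OP4 ends; OP4 is clear from here.
OP7 starts before OP6 ends → OP6 and OP7 overlap.
OP8 starts before OP6 ends → OP6 and OP8 overlap.
OP8 starts before OP7 ends → OP7 and OP8 overlap.
Overlapping pairs: OP1 & OP2, OP2 & OP5, OP6 & OP7, OP6 & OP8, OP7 & OP8 — 5 in total.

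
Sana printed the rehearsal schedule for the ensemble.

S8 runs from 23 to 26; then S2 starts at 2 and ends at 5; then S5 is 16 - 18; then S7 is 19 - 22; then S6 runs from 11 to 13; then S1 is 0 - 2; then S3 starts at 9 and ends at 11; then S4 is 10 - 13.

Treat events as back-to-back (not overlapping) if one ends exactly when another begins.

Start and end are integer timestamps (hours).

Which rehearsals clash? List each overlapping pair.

S3 & S4, S4 & S6

Sorted by start: S1, S2, S3, S4, S6, S5, S7, S8.
S2 starts exactly when S1 ends (back-to-back, no overlap), so S1 has no further overlaps.
S3 starts after S2 ends, so S2 has no further overlaps.
S4 starts before S3 ends → S3 and S4 overlap.
S6 starts exactly when S3 ends (back-to-back, no overlap), so S3 has no further overlaps.
S6 starts before S4 ends → S4 and S6 overlap.
S5 starts after S4 ends, so S4 has no further overlaps.
S5 starts after S6 ends, so S6 has no further overlaps.
S7 starts after S5 ends, so S5 has no further overlaps.
S8 starts after S7 ends.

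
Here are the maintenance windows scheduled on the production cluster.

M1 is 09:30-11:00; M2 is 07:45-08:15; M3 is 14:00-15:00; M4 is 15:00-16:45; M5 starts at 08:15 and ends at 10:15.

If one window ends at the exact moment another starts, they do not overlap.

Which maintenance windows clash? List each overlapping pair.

Sorted by start: M2, M5, M1, M3, M4.
M5 starts exactly when M2 ends (back-to-back, no overlap), so nothing later overlaps M2 either.
M1 starts before M5 ends → M5 and M1 overlap.
M3 starts after M5 ends, so nothing later overlaps M5 either.
M3 starts after M1 ends, so nothing later overlaps M1 either.
M4 starts exactly when M3 ends (back-to-back, no overlap).

M1 & M5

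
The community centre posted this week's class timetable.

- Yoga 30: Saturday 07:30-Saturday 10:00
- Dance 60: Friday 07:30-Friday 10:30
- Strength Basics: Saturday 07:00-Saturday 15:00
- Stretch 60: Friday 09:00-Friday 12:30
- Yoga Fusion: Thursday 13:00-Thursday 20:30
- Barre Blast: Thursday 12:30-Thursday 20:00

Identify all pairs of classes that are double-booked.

Barre Blast & Yoga Fusion, Dance 60 & Stretch 60, Strength Basics & Yoga 30

Check each pair: they overlap iff neither finishes before the other starts.
Sorted by start: Barre Blast, Yoga Fusion, Dance 60, Stretch 60, Strength Basics, Yoga 30.
Yoga Fusion starts before Barre Blast ends → Barre Blast and Yoga Fusion overlap.
Dance 60 starts after Barre Blast ends — done with Barre Blast.
Dance 60 starts after Yoga Fusion ends — done with Yoga Fusion.
Stretch 60 starts before Dance 60 ends → Dance 60 and Stretch 60 overlap.
Strength Basics starts after Dance 60 ends — done with Dance 60.
Strength Basics starts after Stretch 60 ends — done with Stretch 60.
Yoga 30 starts before Strength Basics ends → Strength Basics and Yoga 30 overlap.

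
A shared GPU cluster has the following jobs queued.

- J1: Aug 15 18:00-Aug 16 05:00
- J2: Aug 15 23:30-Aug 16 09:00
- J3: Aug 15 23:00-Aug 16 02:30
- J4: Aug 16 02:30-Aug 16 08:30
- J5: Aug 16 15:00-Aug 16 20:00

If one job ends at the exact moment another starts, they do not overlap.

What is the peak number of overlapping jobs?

Sweep the timeline, counting +1 at each start and −1 at each end (ends before starts at a tie):
Aug 15 18:00 start J1 → 1
Aug 15 23:00 start J3 → 2
Aug 15 23:30 start J2 → 3
Aug 16 02:30 end J3 → 2
Aug 16 02:30 start J4 → 3
Aug 16 05:00 end J1 → 2
Aug 16 08:30 end J4 → 1
Aug 16 09:00 end J2 → 0
Aug 16 15:00 start J5 → 1
Aug 16 20:00 end J5 → 0
Peak is 3, at Aug 15 23:30 (J1, J2, J3).

3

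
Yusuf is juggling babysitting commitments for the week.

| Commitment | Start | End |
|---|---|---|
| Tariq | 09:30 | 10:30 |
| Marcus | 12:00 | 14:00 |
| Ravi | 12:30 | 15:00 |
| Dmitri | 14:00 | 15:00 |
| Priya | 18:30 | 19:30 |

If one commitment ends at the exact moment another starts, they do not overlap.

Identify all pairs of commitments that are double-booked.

Dmitri & Ravi, Marcus & Ravi

Check each pair: they overlap iff neither finishes before the other starts.
Sorted by start: Tariq, Marcus, Ravi, Dmitri, Priya.
Marcus starts after Tariq ends, so nothing later overlaps Tariq either.
Ravi starts before Marcus ends → Marcus and Ravi overlap.
Dmitri starts exactly when Marcus ends (back-to-back, no overlap), so nothing later overlaps Marcus either.
Dmitri starts before Ravi ends → Ravi and Dmitri overlap.
Priya starts after Ravi ends.
Priya starts after Dmitri ends.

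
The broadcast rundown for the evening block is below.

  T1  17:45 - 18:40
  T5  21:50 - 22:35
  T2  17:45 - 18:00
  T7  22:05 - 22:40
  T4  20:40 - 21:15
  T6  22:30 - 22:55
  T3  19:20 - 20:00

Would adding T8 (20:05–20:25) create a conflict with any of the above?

No — it doesn't clash with anything

T1: ends 18:40 at or before T8 starts 20:05 → clear.
T2: ends 18:00 at or before T8 starts 20:05 → clear.
T3: ends 20:00 at or before T8 starts 20:05 → clear.
T4: starts 20:40 at or after T8 ends 20:25 → clear.
T5: starts 21:50 at or after T8 ends 20:25 → clear.
T7: starts 22:05 at or after T8 ends 20:25 → clear.
T6: starts 22:30 at or after T8 ends 20:25 → clear.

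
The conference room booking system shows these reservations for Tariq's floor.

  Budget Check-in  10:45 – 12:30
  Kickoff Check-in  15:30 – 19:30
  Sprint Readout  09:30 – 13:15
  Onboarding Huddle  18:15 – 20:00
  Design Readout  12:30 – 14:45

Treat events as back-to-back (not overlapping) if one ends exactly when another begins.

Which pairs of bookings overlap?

Sorted by start: Sprint Readout, Budget Check-in, Design Readout, Kickoff Check-in, Onboarding Huddle.
Budget Check-in starts before Sprint Readout ends → Sprint Readout and Budget Check-in overlap.
Design Readout starts before Sprint Readout ends → Sprint Readout and Design Readout overlap.
Kickoff Check-in starts after Sprint Readout ends, so Sprint Readout has no further overlaps.
Design Readout starts exactly when Budget Check-in ends (back-to-back, no overlap), so Budget Check-in has no further overlaps.
Kickoff Check-in starts after Design Readout ends, so Design Readout has no further overlaps.
Onboarding Huddle starts before Kickoff Check-in ends → Kickoff Check-in and Onboarding Huddle overlap.

Budget Check-in & Sprint Readout, Design Readout & Sprint Readout, Kickoff Check-in & Onboarding Huddle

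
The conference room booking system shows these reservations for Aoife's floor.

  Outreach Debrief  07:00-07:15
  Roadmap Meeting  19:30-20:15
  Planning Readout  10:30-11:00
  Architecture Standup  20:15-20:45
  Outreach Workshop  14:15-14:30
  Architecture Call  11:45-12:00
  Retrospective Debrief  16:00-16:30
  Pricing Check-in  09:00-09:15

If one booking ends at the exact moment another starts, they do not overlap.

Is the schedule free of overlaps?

Yes

Check each pair: they overlap iff neither finishes before the other starts.
Sorted by start: Outreach Debrief, Pricing Check-in, Planning Readout, Architecture Call, Outreach Workshop, Retrospective Debrief, Roadmap Meeting, Architecture Standup.
Pricing Check-in starts after Outreach Debrief ends, so Outreach Debrief has no further overlaps.
Planning Readout starts after Pricing Check-in ends, so Pricing Check-in has no further overlaps.
Architecture Call starts after Planning Readout ends, so Planning Readout has no further overlaps.
Outreach Workshop starts after Architecture Call ends, so Architecture Call has no further overlaps.
Retrospective Debrief starts after Outreach Workshop ends, so Outreach Workshop has no further overlaps.
Roadmap Meeting starts after Retrospective Debrief ends, so Retrospective Debrief has no further overlaps.
Architecture Standup starts exactly when Roadmap Meeting ends (back-to-back, no overlap).
Every pair is clear; the schedule has no overlaps.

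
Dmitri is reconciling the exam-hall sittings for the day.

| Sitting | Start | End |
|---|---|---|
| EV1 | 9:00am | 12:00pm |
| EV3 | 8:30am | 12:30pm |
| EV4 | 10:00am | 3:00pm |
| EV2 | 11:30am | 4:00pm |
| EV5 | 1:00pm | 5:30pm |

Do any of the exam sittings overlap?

Yes

Sorted by start: EV3, EV1, EV4, EV2, EV5.
EV1 starts before EV3 ends → EV3 and EV1 overlap.
That's a conflict, so the schedule is not conflict-free.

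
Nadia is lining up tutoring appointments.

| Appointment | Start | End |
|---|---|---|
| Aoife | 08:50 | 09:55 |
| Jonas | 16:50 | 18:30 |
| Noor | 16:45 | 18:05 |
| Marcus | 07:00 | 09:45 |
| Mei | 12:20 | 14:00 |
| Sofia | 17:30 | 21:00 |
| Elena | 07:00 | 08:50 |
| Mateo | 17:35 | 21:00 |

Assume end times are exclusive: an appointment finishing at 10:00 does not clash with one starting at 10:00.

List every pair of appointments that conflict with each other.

Aoife & Marcus, Elena & Marcus, Jonas & Mateo, Jonas & Noor, Jonas & Sofia, Mateo & Noor, Mateo & Sofia, Noor & Sofia

Check each pair: they overlap iff neither finishes before the other starts.
Sorted by start: Elena, Marcus, Aoife, Mei, Noor, Jonas, Sofia, Mateo.
Marcus starts before Elena ends → Elena and Marcus overlap.
Aoife starts exactly when Elena ends (back-to-back, no overlap), so Elena has no further overlaps.
Aoife starts before Marcus ends → Marcus and Aoife overlap.
Mei starts after Marcus ends, so Marcus has no further overlaps.
Mei starts after Aoife ends, so Aoife has no further overlaps.
Noor starts after Mei ends, so Mei has no further overlaps.
Jonas starts before Noor ends → Noor and Jonas overlap.
Sofia starts before Noor ends → Noor and Sofia overlap.
Mateo starts before Noor ends → Noor and Mateo overlap.
Sofia starts before Jonas ends → Jonas and Sofia overlap.
Mateo starts before Jonas ends → Jonas and Mateo overlap.
Mateo starts before Sofia ends → Sofia and Mateo overlap.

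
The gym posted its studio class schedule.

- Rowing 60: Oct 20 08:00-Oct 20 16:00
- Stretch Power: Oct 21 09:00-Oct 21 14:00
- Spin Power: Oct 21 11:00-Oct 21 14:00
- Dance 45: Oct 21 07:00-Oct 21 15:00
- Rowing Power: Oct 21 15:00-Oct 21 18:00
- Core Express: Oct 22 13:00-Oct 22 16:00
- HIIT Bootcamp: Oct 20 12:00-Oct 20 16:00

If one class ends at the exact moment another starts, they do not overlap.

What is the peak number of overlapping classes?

Sort all start/end points and keep a running count:
Oct 20 08:00 start Rowing 60 → 1
Oct 20 12:00 start HIIT Bootcamp → 2
Oct 20 16:00 end HIIT Bootcamp → 1
Oct 20 16:00 end Rowing 60 → 0
Oct 21 07:00 start Dance 45 → 1
Oct 21 09:00 start Stretch Power → 2
Oct 21 11:00 start Spin Power → 3
Oct 21 14:00 end Spin Power → 2
Oct 21 14:00 end Stretch Power → 1
Oct 21 15:00 end Dance 45 → 0
Oct 21 15:00 start Rowing Power → 1
Oct 21 18:00 end Rowing Power → 0
Oct 22 13:00 start Core Express → 1
Oct 22 16:00 end Core Express → 0
Peak is 3, at Oct 21 11:00 (Dance 45, Spin Power, Stretch Power).

3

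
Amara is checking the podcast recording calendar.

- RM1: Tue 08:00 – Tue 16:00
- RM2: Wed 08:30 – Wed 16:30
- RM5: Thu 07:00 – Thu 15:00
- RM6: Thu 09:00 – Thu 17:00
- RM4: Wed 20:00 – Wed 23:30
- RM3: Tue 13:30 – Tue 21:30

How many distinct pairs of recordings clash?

2

Sorted by start: RM1, RM3, RM2, RM4, RM5, RM6.
RM3 starts before RM1 ends → RM1 and RM3 overlap.
RM2 starts after RM1 ends, so nothing later overlaps RM1 either.
RM2 starts after RM3 ends, so nothing later overlaps RM3 either.
RM4 starts after RM2 ends, so nothing later overlaps RM2 either.
RM5 starts after RM4 ends, so nothing later overlaps RM4 either.
RM6 starts before RM5 ends → RM5 and RM6 overlap.
Overlapping pairs: RM1 & RM3, RM5 & RM6 — 2 in total.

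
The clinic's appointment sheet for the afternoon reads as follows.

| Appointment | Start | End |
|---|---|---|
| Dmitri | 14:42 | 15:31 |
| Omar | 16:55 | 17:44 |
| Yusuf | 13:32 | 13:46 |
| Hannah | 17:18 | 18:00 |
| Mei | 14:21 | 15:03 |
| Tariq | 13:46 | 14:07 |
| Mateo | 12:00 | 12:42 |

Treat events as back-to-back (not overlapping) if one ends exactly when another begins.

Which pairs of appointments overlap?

Dmitri & Mei, Hannah & Omar

Sorted by start: Mateo, Yusuf, Tariq, Mei, Dmitri, Omar, Hannah.
Yusuf starts after Mateo ends; Mateo is clear from here.
Tariq starts exactly when Yusuf ends (back-to-back, no overlap); Yusuf is clear from here.
Mei starts after Tariq ends; Tariq is clear from here.
Dmitri starts before Mei ends → Mei and Dmitri overlap.
Omar starts after Mei ends; Mei is clear from here.
Omar starts after Dmitri ends; Dmitri is clear from here.
Hannah starts before Omar ends → Omar and Hannah overlap.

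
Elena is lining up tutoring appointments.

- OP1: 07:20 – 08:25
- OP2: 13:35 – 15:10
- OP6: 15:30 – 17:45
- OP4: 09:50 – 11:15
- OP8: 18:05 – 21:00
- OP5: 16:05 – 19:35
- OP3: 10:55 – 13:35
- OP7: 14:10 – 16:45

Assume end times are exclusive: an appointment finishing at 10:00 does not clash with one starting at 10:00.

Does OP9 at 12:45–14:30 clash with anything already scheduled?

Yes — it overlaps OP2, OP3, OP7

OP1: ends 08:25 at or before OP9 starts 12:45 → clear.
OP4: ends 11:15 at or before OP9 starts 12:45 → clear.
OP3: starts 10:55 before OP9 ends 14:30, and ends 13:35 after OP9 starts 12:45 → overlap.
OP2: starts 13:35 before OP9 ends 14:30, and ends 15:10 after OP9 starts 12:45 → overlap.
OP7: starts 14:10 before OP9 ends 14:30, and ends 16:45 after OP9 starts 12:45 → overlap.
OP6: starts 15:30 at or after OP9 ends 14:30 → clear.
OP5: starts 16:05 at or after OP9 ends 14:30 → clear.
OP8: starts 18:05 at or after OP9 ends 14:30 → clear.
OP9 overlaps OP2, OP3, OP7.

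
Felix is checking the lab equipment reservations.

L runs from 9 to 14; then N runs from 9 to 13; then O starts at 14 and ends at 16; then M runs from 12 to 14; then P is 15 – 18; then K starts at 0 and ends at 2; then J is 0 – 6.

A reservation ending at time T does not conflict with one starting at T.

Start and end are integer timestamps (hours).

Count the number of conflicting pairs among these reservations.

5

Sorted by start: J, K, L, N, M, O, P.
K starts before J ends → J and K overlap.
L starts after J ends, so nothing later overlaps J either.
L starts after K ends, so nothing later overlaps K either.
N starts before L ends → L and N overlap.
M starts before L ends → L and M overlap.
O starts exactly when L ends (back-to-back, no overlap), so nothing later overlaps L either.
M starts before N ends → N and M overlap.
O starts after N ends, so nothing later overlaps N either.
O starts exactly when M ends (back-to-back, no overlap), so nothing later overlaps M either.
P starts before O ends → O and P overlap.
Overlapping pairs: J & K, L & M, L & N, M & N, O & P — 5 in total.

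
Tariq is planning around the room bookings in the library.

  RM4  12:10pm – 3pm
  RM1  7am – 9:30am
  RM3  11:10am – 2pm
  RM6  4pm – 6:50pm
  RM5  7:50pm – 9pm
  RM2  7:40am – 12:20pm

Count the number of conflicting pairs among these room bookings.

Check each pair: they overlap iff neither finishes before the other starts.
Sorted by start: RM1, RM2, RM3, RM4, RM6, RM5.
RM2 starts before RM1 ends → RM1 and RM2 overlap.
RM3 starts after RM1 ends, so RM1 has no further overlaps.
RM3 starts before RM2 ends → RM2 and RM3 overlap.
RM4 starts before RM2 ends → RM2 and RM4 overlap.
RM6 starts after RM2 ends, so RM2 has no further overlaps.
RM4 starts before RM3 ends → RM3 and RM4 overlap.
RM6 starts after RM3 ends, so RM3 has no further overlaps.
RM6 starts after RM4 ends, so RM4 has no further overlaps.
RM5 starts after RM6 ends.
Overlapping pairs: RM1 & RM2, RM2 & RM3, RM2 & RM4, RM3 & RM4 — 4 in total.

4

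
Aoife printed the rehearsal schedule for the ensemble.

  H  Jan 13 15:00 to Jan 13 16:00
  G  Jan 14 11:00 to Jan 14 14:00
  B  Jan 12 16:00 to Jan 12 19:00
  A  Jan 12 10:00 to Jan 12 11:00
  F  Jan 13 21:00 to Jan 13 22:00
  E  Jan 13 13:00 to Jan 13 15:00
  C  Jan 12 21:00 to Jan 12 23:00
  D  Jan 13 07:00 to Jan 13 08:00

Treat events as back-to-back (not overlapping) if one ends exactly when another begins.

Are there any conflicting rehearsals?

No

Sorted by start: A, B, C, D, E, H, F, G.
B starts after A ends; A is clear from here.
C starts after B ends; B is clear from here.
D starts after C ends; C is clear from here.
E starts after D ends; D is clear from here.
H starts exactly when E ends (back-to-back, no overlap); E is clear from here.
F starts after H ends; H is clear from here.
G starts after F ends.
Every pair is clear; the schedule has no overlaps.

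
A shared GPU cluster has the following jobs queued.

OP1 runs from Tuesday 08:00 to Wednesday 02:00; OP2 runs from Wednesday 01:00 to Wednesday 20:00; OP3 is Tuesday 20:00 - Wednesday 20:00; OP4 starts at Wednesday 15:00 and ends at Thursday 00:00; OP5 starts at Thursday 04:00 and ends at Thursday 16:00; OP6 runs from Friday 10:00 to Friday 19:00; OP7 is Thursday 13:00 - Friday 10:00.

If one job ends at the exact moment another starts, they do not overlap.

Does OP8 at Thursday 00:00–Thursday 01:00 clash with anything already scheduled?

No — it doesn't clash with anything

OP1: ends Wednesday 02:00 at or before OP8 starts Thursday 00:00 → clear.
OP3: ends Wednesday 20:00 at or before OP8 starts Thursday 00:00 → clear.
OP2: ends Wednesday 20:00 at or before OP8 starts Thursday 00:00 → clear.
OP4: ends Thursday 00:00 at or before OP8 starts Thursday 00:00 → clear.
OP5: starts Thursday 04:00 at or after OP8 ends Thursday 01:00 → clear.
OP7: starts Thursday 13:00 at or after OP8 ends Thursday 01:00 → clear.
OP6: starts Friday 10:00 at or after OP8 ends Thursday 01:00 → clear.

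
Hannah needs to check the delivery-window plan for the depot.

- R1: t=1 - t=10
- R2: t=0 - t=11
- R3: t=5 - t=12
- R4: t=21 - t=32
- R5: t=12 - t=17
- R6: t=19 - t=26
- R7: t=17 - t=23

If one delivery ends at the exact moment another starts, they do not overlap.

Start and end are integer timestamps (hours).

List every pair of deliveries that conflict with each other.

Sorted by start: R2, R1, R3, R5, R7, R6, R4.
R1 starts before R2 ends → R2 and R1 overlap.
R3 starts before R2 ends → R2 and R3 overlap.
R5 starts after R2 ends, so nothing later overlaps R2 either.
R3 starts before R1 ends → R1 and R3 overlap.
R5 starts after R1 ends, so nothing later overlaps R1 either.
R5 starts exactly when R3 ends (back-to-back, no overlap), so nothing later overlaps R3 either.
R7 starts exactly when R5 ends (back-to-back, no overlap), so nothing later overlaps R5 either.
R6 starts before R7 ends → R7 and R6 overlap.
R4 starts before R7 ends → R7 and R4 overlap.
R4 starts before R6 ends → R6 and R4 overlap.

R1 & R2, R1 & R3, R2 & R3, R4 & R6, R4 & R7, R6 & R7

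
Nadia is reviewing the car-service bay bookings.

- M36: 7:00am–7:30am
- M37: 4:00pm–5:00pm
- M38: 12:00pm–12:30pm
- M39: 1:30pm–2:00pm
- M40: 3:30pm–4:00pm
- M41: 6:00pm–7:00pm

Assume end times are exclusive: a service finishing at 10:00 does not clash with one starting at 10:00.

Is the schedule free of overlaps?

Yes

Sorted by start: M36, M38, M39, M40, M37, M41.
M38 starts after M36 ends; M36 is clear from here.
M39 starts after M38 ends; M38 is clear from here.
M40 starts after M39 ends; M39 is clear from here.
M37 starts exactly when M40 ends (back-to-back, no overlap); M40 is clear from here.
M41 starts after M37 ends.
Every pair is clear; the schedule has no overlaps.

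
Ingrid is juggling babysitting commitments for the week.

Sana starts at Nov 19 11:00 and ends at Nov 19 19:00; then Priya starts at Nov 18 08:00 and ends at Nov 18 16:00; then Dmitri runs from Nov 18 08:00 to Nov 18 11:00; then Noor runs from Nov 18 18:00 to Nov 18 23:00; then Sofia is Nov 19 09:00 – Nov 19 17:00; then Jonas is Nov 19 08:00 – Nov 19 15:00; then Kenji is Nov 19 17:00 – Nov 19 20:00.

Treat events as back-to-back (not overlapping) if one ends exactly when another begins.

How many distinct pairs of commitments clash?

Check each pair: they overlap iff neither finishes before the other starts.
Sorted by start: Priya, Dmitri, Noor, Jonas, Sofia, Sana, Kenji.
Dmitri starts before Priya ends → Priya and Dmitri overlap.
Noor starts after Priya ends; Priya is clear from here.
Noor starts after Dmitri ends; Dmitri is clear from here.
Jonas starts after Noor ends; Noor is clear from here.
Sofia starts before Jonas ends → Jonas and Sofia overlap.
Sana starts before Jonas ends → Jonas and Sana overlap.
Kenji starts after Jonas ends.
Sana starts before Sofia ends → Sofia and Sana overlap.
Kenji starts exactly when Sofia ends (back-to-back, no overlap).
Kenji starts before Sana ends → Sana and Kenji overlap.
Overlapping pairs: Dmitri & Priya, Jonas & Sana, Jonas & Sofia, Kenji & Sana, Sana & Sofia — 5 in total.

5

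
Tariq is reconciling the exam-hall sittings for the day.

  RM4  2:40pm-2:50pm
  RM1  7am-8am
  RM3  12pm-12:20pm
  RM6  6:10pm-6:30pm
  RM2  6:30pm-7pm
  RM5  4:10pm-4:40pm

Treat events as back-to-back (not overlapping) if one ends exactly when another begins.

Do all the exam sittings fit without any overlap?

Yes

Sorted by start: RM1, RM3, RM4, RM5, RM6, RM2.
RM3 starts after RM1 ends; RM1 is clear from here.
RM4 starts after RM3 ends; RM3 is clear from here.
RM5 starts after RM4 ends; RM4 is clear from here.
RM6 starts after RM5 ends; RM5 is clear from here.
RM2 starts exactly when RM6 ends (back-to-back, no overlap).
Every pair is clear; the schedule has no overlaps.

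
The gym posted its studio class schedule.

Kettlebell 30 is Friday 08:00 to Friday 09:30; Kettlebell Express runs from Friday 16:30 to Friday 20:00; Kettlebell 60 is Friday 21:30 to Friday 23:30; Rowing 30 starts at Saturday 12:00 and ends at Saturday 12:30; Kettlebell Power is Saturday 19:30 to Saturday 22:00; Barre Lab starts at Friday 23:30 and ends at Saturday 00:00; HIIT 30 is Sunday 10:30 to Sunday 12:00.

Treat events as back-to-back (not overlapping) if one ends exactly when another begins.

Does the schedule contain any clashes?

Sorted by start: Kettlebell 30, Kettlebell Express, Kettlebell 60, Barre Lab, Rowing 30, Kettlebell Power, HIIT 30.
Kettlebell Express starts after Kettlebell 30 ends; Kettlebell 30 is clear from here.
Kettlebell 60 starts after Kettlebell Express ends; Kettlebell Express is clear from here.
Barre Lab starts exactly when Kettlebell 60 ends (back-to-back, no overlap); Kettlebell 60 is clear from here.
Rowing 30 starts after Barre Lab ends; Barre Lab is clear from here.
Kettlebell Power starts after Rowing 30 ends; Rowing 30 is clear from here.
HIIT 30 starts after Kettlebell Power ends.
Every pair is clear; the schedule has no overlaps.

No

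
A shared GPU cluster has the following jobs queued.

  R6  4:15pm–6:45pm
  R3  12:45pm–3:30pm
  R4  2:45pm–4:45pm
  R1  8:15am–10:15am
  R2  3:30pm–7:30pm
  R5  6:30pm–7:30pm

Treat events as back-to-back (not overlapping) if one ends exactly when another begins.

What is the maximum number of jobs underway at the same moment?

Sweep the timeline, counting +1 at each start and −1 at each end (ends before starts at a tie):
8:15am start R1 → 1
10:15am end R1 → 0
12:45pm start R3 → 1
2:45pm start R4 → 2
3:30pm end R3 → 1
3:30pm start R2 → 2
4:15pm start R6 → 3
4:45pm end R4 → 2
6:30pm start R5 → 3
6:45pm end R6 → 2
7:30pm end R2 → 1
7:30pm end R5 → 0
Peak is 3, at 4:15pm (R2, R4, R6).

3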